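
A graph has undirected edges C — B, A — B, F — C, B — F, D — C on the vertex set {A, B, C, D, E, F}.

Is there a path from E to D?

E has no edges, so nothing is reachable from it.

No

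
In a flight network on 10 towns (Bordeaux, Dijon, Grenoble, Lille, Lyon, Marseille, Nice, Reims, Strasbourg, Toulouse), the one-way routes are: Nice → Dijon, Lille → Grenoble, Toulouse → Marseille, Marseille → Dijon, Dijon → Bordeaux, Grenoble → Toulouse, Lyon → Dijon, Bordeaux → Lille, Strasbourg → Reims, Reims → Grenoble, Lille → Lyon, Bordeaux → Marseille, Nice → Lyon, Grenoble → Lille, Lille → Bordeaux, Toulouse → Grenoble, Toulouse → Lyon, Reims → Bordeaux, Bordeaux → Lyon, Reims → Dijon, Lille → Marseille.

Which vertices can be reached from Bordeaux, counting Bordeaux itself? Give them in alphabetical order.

Start at Bordeaux.
Its neighbours: Lille, Lyon, Marseille.
Then their neighbours: Dijon, Grenoble.
Then next layer: Toulouse.
Nothing further is reachable.

Bordeaux, Dijon, Grenoble, Lille, Lyon, Marseille, Toulouse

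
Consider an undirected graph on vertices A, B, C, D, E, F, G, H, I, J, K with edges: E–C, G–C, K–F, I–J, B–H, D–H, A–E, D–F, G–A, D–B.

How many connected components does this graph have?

3

From A: component {A, C, E, G}.
From B: component {B, D, F, H, K}.
From I: component {I, J}.
That's 3 components.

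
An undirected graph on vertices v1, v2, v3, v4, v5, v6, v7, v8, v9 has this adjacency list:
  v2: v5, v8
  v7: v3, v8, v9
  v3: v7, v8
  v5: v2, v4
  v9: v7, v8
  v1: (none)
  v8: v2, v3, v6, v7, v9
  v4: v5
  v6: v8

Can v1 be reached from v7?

Explore from v7.
Distance 1: reach v3, v8, v9.
Distance 2: reach v2, v6.
Distance 3: reach v5.
Distance 4: reach v4.
The search is exhausted without reaching v1; it lies in a different component.

No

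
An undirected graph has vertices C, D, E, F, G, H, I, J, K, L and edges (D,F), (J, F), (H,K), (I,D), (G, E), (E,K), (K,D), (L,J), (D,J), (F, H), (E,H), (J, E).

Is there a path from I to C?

No

Explore from I.
Distance 1: reach D.
Distance 2: reach F, J, K.
Distance 3: reach E, H, L.
Distance 4: reach G.
The search is exhausted without reaching C; it lies in a different component.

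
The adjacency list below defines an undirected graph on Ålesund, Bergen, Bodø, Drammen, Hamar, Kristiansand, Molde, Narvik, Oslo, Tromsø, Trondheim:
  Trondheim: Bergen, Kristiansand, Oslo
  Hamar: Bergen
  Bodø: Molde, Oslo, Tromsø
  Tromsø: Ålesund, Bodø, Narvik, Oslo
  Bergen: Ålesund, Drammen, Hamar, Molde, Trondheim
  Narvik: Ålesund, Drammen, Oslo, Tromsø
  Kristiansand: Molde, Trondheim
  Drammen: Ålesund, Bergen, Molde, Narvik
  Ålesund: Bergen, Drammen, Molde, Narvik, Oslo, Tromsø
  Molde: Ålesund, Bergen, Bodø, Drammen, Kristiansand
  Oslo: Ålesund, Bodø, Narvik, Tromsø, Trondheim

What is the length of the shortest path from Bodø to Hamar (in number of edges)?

Distance 0: Bodø.
Distance 1: Molde, Oslo, Tromsø.
Distance 2: Ålesund, Bergen, Drammen, Kristiansand, Narvik, Trondheim.
Distance 3: Hamar — contains Hamar.

3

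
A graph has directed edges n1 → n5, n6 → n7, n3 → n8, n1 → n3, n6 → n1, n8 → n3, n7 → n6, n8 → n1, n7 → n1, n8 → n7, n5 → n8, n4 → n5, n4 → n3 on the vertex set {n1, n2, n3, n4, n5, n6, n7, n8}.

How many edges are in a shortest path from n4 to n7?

Distance 0: n4.
Distance 1: n3, n5.
Distance 2: n8.
Distance 3: n1, n7 — contains n7.

3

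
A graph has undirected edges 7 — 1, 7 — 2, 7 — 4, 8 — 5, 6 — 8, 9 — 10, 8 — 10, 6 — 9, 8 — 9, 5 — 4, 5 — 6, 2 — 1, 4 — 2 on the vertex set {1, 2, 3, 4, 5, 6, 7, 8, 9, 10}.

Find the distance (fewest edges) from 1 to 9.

5

Distance 0: 1.
Distance 1: 2, 7.
Distance 2: 4.
Distance 3: 5.
Distance 4: 6, 8.
Distance 5: 9, 10 — contains 9.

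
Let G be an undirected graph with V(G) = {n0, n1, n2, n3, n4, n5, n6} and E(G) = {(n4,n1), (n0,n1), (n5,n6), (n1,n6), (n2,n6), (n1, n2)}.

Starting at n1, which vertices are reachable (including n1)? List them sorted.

n0, n1, n2, n4, n5, n6

Start at n1.
Its neighbours: n0, n2, n4, n6.
Then their neighbours: n5.
Nothing further is reachable.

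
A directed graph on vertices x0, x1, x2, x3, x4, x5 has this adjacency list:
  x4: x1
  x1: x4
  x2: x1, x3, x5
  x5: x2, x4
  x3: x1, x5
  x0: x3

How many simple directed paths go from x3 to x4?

x3→x1→x4
x3→x5→x2→x1→x4
x3→x5→x4

3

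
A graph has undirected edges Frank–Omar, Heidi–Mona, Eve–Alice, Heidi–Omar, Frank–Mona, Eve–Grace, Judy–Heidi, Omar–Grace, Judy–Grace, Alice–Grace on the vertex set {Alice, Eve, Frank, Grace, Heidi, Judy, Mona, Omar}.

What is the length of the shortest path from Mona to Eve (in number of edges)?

Distance 0: Mona.
Distance 1: Frank, Heidi.
Distance 2: Judy, Omar.
Distance 3: Grace.
Distance 4: Alice, Eve — contains Eve.

4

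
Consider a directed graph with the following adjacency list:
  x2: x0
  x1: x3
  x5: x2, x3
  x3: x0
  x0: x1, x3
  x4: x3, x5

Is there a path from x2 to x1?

Yes

Explore from x2.
Distance 1: reach x0.
Distance 2: reach x1, x3.
Found x1.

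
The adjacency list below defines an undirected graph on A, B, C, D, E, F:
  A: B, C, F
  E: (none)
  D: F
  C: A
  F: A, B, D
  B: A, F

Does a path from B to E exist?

Explore from B.
Distance 1: reach A, F.
Distance 2: reach C, D.
The search is exhausted without reaching E; it lies in a different component.

No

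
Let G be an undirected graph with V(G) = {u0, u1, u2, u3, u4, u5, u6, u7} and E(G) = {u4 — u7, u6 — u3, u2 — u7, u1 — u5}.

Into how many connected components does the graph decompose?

From u0: component {u0}.
From u1: component {u1, u5}.
From u2: component {u2, u4, u7}.
From u3: component {u3, u6}.
That's 4 components.

4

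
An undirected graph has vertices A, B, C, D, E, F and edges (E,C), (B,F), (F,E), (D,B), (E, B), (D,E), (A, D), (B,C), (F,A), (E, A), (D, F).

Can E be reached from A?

Yes

Explore from A.
Distance 1: reach D, E, F.
Found E.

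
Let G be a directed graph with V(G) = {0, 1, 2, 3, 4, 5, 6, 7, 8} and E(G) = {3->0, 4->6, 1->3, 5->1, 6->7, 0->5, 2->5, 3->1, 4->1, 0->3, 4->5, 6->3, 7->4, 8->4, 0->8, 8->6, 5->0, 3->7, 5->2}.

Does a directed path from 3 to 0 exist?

Explore from 3.
Distance 1: reach 0, 1, 7.
Found 0.

Yes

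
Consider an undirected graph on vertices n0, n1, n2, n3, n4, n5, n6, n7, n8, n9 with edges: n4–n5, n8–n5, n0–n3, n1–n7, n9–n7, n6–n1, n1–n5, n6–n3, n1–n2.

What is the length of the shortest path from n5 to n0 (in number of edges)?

4

Distance 0: n5.
Distance 1: n1, n4, n8.
Distance 2: n2, n6, n7.
Distance 3: n3, n9.
Distance 4: n0 — contains n0.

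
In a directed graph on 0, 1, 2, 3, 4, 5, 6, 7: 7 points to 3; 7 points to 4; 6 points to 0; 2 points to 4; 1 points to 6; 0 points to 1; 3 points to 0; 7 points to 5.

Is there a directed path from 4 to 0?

4 has no outgoing edges, so nothing is reachable from it.

No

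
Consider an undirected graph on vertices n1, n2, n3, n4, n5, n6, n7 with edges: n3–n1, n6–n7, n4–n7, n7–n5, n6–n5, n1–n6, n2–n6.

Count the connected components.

From n1: component {n1, n2, n3, n4, n5, n6, n7}.
That's 1 component.

1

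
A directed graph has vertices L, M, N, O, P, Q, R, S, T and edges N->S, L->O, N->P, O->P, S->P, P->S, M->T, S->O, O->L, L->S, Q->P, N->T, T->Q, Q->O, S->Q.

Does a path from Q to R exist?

No

Explore from Q.
Distance 1: reach O, P.
Distance 2: reach L, S.
The search from Q is exhausted; no directed path reaches R.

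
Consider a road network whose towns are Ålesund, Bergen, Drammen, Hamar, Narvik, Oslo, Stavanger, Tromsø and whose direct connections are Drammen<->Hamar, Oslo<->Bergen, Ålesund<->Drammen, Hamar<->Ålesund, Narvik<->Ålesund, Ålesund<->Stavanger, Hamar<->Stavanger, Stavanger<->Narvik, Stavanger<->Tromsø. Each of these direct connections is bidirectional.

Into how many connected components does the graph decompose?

From Ålesund: component {Ålesund, Drammen, Hamar, Narvik, Stavanger, Tromsø}.
From Bergen: component {Bergen, Oslo}.
That's 2 components.

2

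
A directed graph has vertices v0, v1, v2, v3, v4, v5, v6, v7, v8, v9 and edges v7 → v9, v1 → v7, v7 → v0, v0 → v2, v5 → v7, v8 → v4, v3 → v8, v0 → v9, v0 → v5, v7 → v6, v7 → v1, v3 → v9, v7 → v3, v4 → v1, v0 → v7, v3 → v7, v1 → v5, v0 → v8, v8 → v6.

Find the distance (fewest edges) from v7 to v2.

2

Distance 0: v7.
Distance 1: v0, v1, v3, v6, v9.
Distance 2: v2, v5, v8 — contains v2.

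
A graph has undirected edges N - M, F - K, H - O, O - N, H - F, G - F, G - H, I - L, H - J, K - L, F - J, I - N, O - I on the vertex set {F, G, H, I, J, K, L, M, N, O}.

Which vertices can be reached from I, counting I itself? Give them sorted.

Start at I.
Its neighbours: L, N, O.
Then their neighbours: H, K, M.
Then next layer: F, G, J.
Every vertex is now reached.

F, G, H, I, J, K, L, M, N, O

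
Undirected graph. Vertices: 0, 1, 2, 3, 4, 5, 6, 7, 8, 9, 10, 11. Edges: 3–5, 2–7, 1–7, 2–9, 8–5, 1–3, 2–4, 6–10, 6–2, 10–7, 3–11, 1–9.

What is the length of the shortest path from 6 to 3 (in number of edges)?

Distance 0: 6.
Distance 1: 2, 10.
Distance 2: 4, 7, 9.
Distance 3: 1.
Distance 4: 3 — contains 3.

4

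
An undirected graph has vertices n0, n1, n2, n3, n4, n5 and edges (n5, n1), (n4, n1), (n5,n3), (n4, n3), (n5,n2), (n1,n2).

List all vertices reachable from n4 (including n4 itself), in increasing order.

Start at n4.
Its neighbours: n1, n3.
Then their neighbours: n2, n5.
Nothing further is reachable.

n1, n2, n3, n4, n5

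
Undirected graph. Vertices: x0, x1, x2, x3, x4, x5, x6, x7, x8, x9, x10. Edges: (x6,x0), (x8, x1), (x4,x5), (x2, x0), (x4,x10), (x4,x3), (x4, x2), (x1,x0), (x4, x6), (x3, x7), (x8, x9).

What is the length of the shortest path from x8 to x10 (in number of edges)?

5

Distance 0: x8.
Distance 1: x1, x9.
Distance 2: x0.
Distance 3: x2, x6.
Distance 4: x4.
Distance 5: x3, x5, x10 — contains x10.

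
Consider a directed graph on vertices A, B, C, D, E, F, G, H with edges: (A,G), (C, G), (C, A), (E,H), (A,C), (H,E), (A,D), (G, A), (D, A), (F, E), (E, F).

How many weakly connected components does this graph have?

From A: component {A, C, D, G}.
From B: component {B}.
From E: component {E, F, H}.
That's 3 components.

3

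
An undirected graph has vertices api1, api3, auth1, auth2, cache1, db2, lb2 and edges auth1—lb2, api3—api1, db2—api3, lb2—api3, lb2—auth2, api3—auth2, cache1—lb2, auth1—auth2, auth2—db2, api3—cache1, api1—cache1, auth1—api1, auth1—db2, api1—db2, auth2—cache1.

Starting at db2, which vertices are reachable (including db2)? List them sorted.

Start at db2.
Its neighbours: api1, api3, auth1, auth2.
Then their neighbours: cache1, lb2.
Every vertex is now reached.

api1, api3, auth1, auth2, cache1, db2, lb2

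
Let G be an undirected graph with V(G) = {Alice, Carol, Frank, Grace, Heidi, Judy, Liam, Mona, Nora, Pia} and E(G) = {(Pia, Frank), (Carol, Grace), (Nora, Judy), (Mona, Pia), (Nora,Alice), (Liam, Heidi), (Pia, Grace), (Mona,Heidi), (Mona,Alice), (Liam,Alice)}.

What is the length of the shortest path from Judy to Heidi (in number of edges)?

4

Distance 0: Judy.
Distance 1: Nora.
Distance 2: Alice.
Distance 3: Liam, Mona.
Distance 4: Heidi, Pia — contains Heidi.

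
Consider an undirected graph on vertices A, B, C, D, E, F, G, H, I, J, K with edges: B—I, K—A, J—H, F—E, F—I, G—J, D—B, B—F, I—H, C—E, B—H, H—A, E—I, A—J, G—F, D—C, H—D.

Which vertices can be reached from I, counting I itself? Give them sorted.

A, B, C, D, E, F, G, H, I, J, K

Start at I.
Its neighbours: B, E, F, H.
Then their neighbours: A, C, D, G, J.
Then next layer: K.
Every vertex is now reached.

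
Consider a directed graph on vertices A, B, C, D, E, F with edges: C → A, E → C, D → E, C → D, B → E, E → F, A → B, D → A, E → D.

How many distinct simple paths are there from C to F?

C→A→B→E→F
C→D→A→B→E→F
C→D→E→F

3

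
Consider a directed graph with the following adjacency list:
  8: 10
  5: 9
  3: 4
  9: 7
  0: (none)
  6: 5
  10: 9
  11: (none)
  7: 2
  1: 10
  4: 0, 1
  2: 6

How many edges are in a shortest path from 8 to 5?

Distance 0: 8.
Distance 1: 10.
Distance 2: 9.
Distance 3: 7.
Distance 4: 2.
Distance 5: 6.
Distance 6: 5 — contains 5.

6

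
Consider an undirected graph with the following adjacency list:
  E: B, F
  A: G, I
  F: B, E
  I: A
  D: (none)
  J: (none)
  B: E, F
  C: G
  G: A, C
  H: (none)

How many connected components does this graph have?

5

From A: component {A, C, G, I}.
From B: component {B, E, F}.
From D: component {D}.
From H: component {H}.
From J: component {J}.
That's 5 components.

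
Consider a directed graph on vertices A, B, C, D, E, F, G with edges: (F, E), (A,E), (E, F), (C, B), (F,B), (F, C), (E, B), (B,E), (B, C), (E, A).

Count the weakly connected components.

From A: component {A, B, C, E, F}.
From D: component {D}.
From G: component {G}.
That's 3 components.

3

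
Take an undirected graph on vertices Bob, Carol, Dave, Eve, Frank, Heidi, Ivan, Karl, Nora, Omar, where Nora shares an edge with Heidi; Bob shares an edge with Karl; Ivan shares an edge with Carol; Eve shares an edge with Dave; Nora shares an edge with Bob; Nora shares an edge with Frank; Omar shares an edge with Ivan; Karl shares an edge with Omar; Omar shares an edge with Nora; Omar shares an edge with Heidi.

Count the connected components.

From Bob: component {Bob, Carol, Frank, Heidi, Ivan, Karl, Nora, Omar}.
From Dave: component {Dave, Eve}.
That's 2 components.

2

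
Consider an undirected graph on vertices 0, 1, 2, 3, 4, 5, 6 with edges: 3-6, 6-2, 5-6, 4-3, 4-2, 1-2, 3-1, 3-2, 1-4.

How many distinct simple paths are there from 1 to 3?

7

1–2–3
1–2–4–3
1–2–6–3
1–3
1–4–2–3
1–4–2–6–3
1–4–3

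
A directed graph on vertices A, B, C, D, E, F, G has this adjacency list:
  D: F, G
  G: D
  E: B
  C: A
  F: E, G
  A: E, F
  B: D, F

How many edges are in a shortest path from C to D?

4

Distance 0: C.
Distance 1: A.
Distance 2: E, F.
Distance 3: B, G.
Distance 4: D — contains D.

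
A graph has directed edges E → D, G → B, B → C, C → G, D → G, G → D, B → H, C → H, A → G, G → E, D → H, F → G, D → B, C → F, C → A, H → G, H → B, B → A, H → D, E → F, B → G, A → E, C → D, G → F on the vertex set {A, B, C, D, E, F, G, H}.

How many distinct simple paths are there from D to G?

D→B→A→E→F→G
D→B→A→G
D→B→C→A→E→F→G
D→B→C→A→G
D→B→C→F→G
D→B→C→G
D→B→C→H→G
D→B→G
... and 10 more.

18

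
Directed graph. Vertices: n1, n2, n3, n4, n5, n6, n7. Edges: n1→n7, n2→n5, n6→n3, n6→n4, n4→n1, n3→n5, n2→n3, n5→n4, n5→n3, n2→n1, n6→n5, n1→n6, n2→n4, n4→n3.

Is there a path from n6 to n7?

Explore from n6.
Distance 1: reach n3, n4, n5.
Distance 2: reach n1.
Distance 3: reach n7.
Found n7.

Yes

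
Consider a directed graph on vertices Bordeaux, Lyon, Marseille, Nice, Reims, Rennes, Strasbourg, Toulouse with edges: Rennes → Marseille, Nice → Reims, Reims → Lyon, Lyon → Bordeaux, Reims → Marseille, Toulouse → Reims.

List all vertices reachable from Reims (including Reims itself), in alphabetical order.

Bordeaux, Lyon, Marseille, Reims

Start at Reims.
Its neighbours: Lyon, Marseille.
Then their neighbours: Bordeaux.
Nothing further is reachable.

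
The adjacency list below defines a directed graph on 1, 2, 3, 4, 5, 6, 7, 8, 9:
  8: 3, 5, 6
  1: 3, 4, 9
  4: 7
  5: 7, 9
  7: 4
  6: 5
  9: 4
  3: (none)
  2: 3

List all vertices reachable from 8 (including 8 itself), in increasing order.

Start at 8.
Its neighbours: 3, 5, 6.
Then their neighbours: 7, 9.
Then next layer: 4.
Nothing further is reachable.

3, 4, 5, 6, 7, 8, 9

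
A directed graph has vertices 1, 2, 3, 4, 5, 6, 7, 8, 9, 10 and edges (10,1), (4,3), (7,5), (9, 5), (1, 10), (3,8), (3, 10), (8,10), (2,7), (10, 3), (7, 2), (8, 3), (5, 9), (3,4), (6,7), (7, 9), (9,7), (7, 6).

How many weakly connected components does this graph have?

2

From 1: component {1, 3, 4, 8, 10}.
From 2: component {2, 5, 6, 7, 9}.
That's 2 components.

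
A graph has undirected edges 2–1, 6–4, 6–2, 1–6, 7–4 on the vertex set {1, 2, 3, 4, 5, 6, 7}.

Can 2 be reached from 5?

No

5 has no edges, so nothing is reachable from it.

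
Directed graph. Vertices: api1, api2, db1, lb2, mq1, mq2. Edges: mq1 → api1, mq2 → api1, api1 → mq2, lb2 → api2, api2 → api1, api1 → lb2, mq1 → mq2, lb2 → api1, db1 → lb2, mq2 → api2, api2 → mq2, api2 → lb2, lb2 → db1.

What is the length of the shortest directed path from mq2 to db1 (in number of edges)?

Distance 0: mq2.
Distance 1: api1, api2.
Distance 2: lb2.
Distance 3: db1 — contains db1.

3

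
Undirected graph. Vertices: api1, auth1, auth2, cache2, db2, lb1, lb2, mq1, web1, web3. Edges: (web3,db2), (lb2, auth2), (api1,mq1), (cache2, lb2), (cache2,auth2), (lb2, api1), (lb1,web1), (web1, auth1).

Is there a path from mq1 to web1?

Explore from mq1.
Distance 1: reach api1.
Distance 2: reach lb2.
Distance 3: reach auth2, cache2.
The search is exhausted without reaching web1; it lies in a different component.

No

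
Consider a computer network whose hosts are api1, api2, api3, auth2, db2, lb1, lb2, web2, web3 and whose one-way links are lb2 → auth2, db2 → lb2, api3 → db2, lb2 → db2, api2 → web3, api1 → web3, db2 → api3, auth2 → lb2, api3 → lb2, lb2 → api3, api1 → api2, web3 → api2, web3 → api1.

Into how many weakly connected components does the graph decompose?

From api1: component {api1, api2, web3}.
From api3: component {api3, auth2, db2, lb2}.
From lb1: component {lb1}.
From web2: component {web2}.
That's 4 components.

4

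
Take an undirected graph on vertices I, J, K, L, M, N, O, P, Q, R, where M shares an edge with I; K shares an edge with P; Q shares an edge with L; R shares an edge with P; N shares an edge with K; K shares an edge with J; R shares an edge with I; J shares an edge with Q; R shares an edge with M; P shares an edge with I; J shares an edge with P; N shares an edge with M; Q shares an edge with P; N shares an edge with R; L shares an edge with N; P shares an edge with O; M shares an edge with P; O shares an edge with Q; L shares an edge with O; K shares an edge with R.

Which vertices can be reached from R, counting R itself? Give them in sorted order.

I, J, K, L, M, N, O, P, Q, R

Start at R.
Its neighbours: I, K, M, N, P.
Then their neighbours: J, L, O, Q.
Every vertex is now reached.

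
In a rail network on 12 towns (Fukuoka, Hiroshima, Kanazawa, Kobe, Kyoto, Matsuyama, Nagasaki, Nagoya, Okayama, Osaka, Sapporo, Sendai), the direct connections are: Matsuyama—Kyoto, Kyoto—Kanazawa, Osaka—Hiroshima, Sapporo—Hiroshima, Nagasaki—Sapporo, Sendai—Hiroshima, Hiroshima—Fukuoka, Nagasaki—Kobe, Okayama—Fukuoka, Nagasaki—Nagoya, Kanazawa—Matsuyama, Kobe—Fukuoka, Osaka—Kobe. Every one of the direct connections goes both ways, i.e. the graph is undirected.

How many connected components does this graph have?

From Fukuoka: component {Fukuoka, Hiroshima, Kobe, Nagasaki, Nagoya, Okayama, Osaka, Sapporo, Sendai}.
From Kanazawa: component {Kanazawa, Kyoto, Matsuyama}.
That's 2 components.

2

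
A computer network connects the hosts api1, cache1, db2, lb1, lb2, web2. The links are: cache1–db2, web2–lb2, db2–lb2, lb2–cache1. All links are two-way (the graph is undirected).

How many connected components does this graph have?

3

From api1: component {api1}.
From cache1: component {cache1, db2, lb2, web2}.
From lb1: component {lb1}.
That's 3 components.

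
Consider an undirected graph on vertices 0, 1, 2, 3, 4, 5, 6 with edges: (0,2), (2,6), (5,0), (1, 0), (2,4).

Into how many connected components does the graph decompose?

From 0: component {0, 1, 2, 4, 5, 6}.
From 3: component {3}.
That's 2 components.

2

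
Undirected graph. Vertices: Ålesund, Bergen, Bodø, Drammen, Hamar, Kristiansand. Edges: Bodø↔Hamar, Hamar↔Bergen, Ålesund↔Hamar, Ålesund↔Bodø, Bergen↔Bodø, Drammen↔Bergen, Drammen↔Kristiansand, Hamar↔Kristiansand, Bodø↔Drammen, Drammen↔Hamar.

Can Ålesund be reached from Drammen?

Explore from Drammen.
Distance 1: reach Bergen, Bodø, Hamar, Kristiansand.
Distance 2: reach Ålesund.
Found Ålesund.

Yes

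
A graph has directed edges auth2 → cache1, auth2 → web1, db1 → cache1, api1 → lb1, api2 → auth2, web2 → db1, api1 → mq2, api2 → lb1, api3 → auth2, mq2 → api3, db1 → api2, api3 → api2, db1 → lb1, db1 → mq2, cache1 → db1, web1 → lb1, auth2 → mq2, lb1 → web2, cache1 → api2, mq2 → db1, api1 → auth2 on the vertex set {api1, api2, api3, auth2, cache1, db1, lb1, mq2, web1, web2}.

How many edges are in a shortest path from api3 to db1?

3

Distance 0: api3.
Distance 1: api2, auth2.
Distance 2: cache1, lb1, mq2, web1.
Distance 3: db1, web2 — contains db1.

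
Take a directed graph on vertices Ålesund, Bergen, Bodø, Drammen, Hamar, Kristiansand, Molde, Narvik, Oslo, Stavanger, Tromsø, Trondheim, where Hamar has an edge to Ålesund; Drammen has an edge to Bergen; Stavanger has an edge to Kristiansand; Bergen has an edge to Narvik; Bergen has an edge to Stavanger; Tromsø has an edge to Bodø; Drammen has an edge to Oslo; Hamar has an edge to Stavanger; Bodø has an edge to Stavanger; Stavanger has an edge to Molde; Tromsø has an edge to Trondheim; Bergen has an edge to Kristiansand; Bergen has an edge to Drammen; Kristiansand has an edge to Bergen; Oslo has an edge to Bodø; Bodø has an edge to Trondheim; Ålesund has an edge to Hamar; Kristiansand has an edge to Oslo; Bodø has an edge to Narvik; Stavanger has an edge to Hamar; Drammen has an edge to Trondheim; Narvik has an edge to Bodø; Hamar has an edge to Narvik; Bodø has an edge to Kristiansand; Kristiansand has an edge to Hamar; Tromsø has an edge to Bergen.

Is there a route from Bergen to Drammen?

Yes

Explore from Bergen.
Distance 1: reach Drammen, Kristiansand, Narvik, Stavanger.
Found Drammen.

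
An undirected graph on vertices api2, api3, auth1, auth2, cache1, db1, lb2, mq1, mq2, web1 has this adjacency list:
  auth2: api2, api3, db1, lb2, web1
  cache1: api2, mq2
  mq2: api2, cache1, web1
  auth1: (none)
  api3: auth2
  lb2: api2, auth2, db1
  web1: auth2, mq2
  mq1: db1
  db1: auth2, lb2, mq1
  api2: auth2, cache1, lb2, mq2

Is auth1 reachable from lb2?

No

Explore from lb2.
Distance 1: reach api2, auth2, db1.
Distance 2: reach api3, cache1, mq1, mq2, web1.
The search is exhausted without reaching auth1; it lies in a different component.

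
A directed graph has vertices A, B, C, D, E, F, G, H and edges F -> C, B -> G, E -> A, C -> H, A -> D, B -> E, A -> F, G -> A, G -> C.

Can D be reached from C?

Explore from C.
Distance 1: reach H.
The search from C is exhausted; no directed path reaches D.

No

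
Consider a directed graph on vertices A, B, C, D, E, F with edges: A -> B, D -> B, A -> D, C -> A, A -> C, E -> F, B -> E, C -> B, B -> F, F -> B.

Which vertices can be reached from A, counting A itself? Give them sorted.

A, B, C, D, E, F

Start at A.
Its neighbours: B, C, D.
Then their neighbours: E, F.
Every vertex is now reached.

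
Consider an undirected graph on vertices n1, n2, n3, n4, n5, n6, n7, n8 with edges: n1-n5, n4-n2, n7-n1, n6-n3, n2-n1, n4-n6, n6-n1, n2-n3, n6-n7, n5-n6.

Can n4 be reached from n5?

Yes

Explore from n5.
Distance 1: reach n1, n6.
Distance 2: reach n2, n3, n4, n7.
Found n4.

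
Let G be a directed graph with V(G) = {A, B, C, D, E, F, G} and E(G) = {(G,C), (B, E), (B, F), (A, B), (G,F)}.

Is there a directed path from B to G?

No

Explore from B.
Distance 1: reach E, F.
The search from B is exhausted; no directed path reaches G.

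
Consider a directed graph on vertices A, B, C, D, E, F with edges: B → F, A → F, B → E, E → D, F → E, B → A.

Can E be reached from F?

Explore from F.
Distance 1: reach E.
Found E.

Yes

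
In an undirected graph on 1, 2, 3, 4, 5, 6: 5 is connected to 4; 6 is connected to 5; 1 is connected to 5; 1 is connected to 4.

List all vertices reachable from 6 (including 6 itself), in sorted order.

1, 4, 5, 6

Start at 6.
Its neighbours: 5.
Then their neighbours: 1, 4.
Nothing further is reachable.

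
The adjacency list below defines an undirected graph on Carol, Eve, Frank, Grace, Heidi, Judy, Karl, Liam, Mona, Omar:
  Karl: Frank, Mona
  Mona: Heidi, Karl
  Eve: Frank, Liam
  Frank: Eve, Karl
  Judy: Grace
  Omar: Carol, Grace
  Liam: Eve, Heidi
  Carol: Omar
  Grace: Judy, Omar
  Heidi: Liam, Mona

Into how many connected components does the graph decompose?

From Carol: component {Carol, Grace, Judy, Omar}.
From Eve: component {Eve, Frank, Heidi, Karl, Liam, Mona}.
That's 2 components.

2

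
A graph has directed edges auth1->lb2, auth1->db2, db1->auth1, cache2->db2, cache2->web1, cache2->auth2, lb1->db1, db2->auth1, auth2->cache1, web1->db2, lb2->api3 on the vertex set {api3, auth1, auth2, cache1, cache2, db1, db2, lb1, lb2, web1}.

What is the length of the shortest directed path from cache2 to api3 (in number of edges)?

4

Distance 0: cache2.
Distance 1: auth2, db2, web1.
Distance 2: auth1, cache1.
Distance 3: lb2.
Distance 4: api3 — contains api3.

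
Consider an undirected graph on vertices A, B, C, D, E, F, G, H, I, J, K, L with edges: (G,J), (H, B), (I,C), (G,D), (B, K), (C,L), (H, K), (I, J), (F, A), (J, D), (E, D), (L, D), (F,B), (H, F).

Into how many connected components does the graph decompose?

2

From A: component {A, B, F, H, K}.
From C: component {C, D, E, G, I, J, L}.
That's 2 components.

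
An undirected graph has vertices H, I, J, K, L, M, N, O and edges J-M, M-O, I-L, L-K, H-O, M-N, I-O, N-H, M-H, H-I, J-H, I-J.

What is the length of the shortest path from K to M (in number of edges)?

Distance 0: K.
Distance 1: L.
Distance 2: I.
Distance 3: H, J, O.
Distance 4: M, N — contains M.

4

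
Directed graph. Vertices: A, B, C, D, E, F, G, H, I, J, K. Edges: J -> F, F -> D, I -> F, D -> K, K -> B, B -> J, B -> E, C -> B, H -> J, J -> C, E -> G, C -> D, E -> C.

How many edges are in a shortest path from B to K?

4

Distance 0: B.
Distance 1: E, J.
Distance 2: C, F, G.
Distance 3: D.
Distance 4: K — contains K.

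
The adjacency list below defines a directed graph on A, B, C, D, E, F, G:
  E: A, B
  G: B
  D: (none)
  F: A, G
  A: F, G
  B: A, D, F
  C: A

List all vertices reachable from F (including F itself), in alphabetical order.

A, B, D, F, G

Start at F.
Its neighbours: A, G.
Then their neighbours: B.
Then next layer: D.
Nothing further is reachable.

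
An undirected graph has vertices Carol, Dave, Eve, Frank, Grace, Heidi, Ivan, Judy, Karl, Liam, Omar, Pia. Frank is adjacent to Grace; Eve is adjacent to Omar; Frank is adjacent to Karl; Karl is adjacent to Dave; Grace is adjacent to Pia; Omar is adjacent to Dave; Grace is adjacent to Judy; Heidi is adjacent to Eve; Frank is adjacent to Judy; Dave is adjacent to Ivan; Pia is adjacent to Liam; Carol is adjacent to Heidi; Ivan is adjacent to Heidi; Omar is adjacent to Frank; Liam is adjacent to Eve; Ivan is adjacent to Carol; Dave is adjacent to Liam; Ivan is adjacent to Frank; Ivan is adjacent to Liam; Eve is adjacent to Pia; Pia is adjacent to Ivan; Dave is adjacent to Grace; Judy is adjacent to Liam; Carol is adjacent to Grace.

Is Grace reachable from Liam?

Explore from Liam.
Distance 1: reach Dave, Eve, Ivan, Judy, Pia.
Distance 2: reach Carol, Frank, Grace, Heidi, Karl, Omar.
Found Grace.

Yes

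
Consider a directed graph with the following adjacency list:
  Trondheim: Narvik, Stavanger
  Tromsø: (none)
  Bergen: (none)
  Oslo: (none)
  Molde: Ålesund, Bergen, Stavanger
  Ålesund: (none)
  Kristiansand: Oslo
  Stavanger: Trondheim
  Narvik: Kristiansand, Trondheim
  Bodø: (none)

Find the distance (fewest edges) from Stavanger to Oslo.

4

Distance 0: Stavanger.
Distance 1: Trondheim.
Distance 2: Narvik.
Distance 3: Kristiansand.
Distance 4: Oslo — contains Oslo.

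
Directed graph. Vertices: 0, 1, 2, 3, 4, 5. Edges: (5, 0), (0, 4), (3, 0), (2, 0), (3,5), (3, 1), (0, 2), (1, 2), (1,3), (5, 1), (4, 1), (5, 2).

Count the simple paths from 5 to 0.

4

5→0
5→1→2→0
5→1→3→0
5→2→0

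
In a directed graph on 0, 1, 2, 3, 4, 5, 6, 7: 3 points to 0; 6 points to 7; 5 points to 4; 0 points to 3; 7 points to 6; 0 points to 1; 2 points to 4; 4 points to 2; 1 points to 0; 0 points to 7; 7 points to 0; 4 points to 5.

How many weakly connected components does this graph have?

2

From 0: component {0, 1, 3, 6, 7}.
From 2: component {2, 4, 5}.
That's 2 components.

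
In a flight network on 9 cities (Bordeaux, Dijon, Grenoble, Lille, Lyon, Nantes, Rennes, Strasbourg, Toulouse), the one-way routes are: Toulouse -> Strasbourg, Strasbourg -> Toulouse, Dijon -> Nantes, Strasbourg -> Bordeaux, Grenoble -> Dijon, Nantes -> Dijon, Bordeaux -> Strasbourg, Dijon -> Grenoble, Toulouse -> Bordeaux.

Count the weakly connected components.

5

From Bordeaux: component {Bordeaux, Strasbourg, Toulouse}.
From Dijon: component {Dijon, Grenoble, Nantes}.
From Lille: component {Lille}.
From Lyon: component {Lyon}.
From Rennes: component {Rennes}.
That's 5 components.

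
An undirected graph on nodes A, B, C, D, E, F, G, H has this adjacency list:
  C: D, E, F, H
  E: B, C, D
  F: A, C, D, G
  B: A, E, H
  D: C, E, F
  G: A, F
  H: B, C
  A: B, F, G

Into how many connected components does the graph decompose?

1

From A: component {A, B, C, D, E, F, G, H}.
That's 1 component.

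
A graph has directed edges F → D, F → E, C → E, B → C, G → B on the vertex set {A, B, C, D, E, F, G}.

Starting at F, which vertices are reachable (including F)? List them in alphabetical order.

Start at F.
Its neighbours: D, E.
Nothing further is reachable.

D, E, F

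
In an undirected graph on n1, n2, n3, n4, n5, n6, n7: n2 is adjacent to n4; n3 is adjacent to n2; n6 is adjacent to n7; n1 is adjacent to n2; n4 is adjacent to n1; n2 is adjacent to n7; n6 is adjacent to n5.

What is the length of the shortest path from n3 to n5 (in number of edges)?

4

Distance 0: n3.
Distance 1: n2.
Distance 2: n1, n4, n7.
Distance 3: n6.
Distance 4: n5 — contains n5.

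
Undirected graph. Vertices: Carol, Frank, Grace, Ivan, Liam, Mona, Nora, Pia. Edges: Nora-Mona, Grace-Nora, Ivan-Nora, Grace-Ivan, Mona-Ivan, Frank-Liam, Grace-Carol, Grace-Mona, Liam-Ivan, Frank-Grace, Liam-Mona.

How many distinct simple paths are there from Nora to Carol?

11

Nora–Grace–Carol
Nora–Ivan–Grace–Carol
Nora–Ivan–Liam–Frank–Grace–Carol
Nora–Ivan–Liam–Mona–Grace–Carol
Nora–Ivan–Mona–Grace–Carol
Nora–Ivan–Mona–Liam–Frank–Grace–Carol
Nora–Mona–Grace–Carol
Nora–Mona–Ivan–Grace–Carol
Nora–Mona–Ivan–Liam–Frank–Grace–Carol
Nora–Mona–Liam–Frank–Grace–Carol
Nora–Mona–Liam–Ivan–Grace–Carol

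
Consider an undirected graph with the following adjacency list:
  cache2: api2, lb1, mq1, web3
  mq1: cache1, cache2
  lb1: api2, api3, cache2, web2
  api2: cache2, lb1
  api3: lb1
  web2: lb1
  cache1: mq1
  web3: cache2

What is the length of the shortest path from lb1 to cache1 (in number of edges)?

3

Distance 0: lb1.
Distance 1: api2, api3, cache2, web2.
Distance 2: mq1, web3.
Distance 3: cache1 — contains cache1.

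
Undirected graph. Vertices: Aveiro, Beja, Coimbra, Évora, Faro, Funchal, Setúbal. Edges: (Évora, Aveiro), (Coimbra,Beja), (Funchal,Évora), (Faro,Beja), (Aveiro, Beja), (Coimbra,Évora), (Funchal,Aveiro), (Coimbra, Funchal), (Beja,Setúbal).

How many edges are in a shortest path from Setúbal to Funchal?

3

Distance 0: Setúbal.
Distance 1: Beja.
Distance 2: Aveiro, Coimbra, Faro.
Distance 3: Évora, Funchal — contains Funchal.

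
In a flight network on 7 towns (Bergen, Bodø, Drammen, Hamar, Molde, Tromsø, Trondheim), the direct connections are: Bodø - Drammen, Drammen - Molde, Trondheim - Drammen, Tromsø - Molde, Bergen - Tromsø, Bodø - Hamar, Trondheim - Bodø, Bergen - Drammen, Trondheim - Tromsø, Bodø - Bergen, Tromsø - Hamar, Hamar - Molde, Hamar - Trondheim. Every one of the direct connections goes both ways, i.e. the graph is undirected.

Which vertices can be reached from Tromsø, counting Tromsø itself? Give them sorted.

Start at Tromsø.
Its neighbours: Bergen, Hamar, Molde, Trondheim.
Then their neighbours: Bodø, Drammen.
Every vertex is now reached.

Bergen, Bodø, Drammen, Hamar, Molde, Tromsø, Trondheim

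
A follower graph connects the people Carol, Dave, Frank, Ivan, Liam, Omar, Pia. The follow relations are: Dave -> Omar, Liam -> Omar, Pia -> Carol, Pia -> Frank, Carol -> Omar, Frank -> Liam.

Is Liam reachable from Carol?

Explore from Carol.
Distance 1: reach Omar.
The search from Carol is exhausted; no directed path reaches Liam.

No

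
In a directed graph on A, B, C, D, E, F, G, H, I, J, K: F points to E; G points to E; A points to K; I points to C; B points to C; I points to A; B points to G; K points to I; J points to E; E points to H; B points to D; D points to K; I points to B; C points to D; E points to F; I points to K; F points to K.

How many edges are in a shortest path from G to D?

6

Distance 0: G.
Distance 1: E.
Distance 2: F, H.
Distance 3: K.
Distance 4: I.
Distance 5: A, B, C.
Distance 6: D — contains D.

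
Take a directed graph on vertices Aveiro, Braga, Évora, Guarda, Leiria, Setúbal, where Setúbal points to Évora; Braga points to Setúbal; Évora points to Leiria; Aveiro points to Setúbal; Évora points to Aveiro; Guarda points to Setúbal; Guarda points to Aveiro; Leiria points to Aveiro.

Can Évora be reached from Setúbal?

Yes

Explore from Setúbal.
Distance 1: reach Évora.
Found Évora.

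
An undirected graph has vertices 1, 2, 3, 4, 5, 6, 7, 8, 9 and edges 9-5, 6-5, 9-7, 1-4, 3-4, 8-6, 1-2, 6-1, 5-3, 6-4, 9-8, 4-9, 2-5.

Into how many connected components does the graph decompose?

From 1: component {1, 2, 3, 4, 5, 6, 7, 8, 9}.
That's 1 component.

1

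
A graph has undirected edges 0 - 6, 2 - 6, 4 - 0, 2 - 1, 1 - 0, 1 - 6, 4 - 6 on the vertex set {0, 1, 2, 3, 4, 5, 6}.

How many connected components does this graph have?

From 0: component {0, 1, 2, 4, 6}.
From 3: component {3}.
From 5: component {5}.
That's 3 components.

3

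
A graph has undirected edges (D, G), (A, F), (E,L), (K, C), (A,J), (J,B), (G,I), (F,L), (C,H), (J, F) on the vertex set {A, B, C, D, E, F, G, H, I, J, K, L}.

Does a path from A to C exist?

Explore from A.
Distance 1: reach F, J.
Distance 2: reach B, L.
Distance 3: reach E.
The search is exhausted without reaching C; it lies in a different component.

No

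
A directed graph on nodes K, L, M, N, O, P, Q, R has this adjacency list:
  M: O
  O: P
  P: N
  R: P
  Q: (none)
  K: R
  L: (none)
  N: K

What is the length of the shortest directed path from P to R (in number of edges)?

3

Distance 0: P.
Distance 1: N.
Distance 2: K.
Distance 3: R — contains R.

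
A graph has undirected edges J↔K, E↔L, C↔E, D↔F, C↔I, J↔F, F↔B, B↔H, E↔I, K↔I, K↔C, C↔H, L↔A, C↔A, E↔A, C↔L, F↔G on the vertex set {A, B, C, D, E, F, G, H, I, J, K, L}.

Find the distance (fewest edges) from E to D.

5

Distance 0: E.
Distance 1: A, C, I, L.
Distance 2: H, K.
Distance 3: B, J.
Distance 4: F.
Distance 5: D, G — contains D.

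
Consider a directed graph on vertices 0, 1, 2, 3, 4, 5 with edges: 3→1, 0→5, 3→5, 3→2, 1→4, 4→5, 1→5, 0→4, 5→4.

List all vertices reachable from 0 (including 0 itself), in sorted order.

Start at 0.
Its neighbours: 4, 5.
Nothing further is reachable.

0, 4, 5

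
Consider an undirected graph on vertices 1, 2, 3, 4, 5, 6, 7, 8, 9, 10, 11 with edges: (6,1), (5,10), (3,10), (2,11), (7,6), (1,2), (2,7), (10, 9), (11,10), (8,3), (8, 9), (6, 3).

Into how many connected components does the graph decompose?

From 1: component {1, 2, 3, 5, 6, 7, 8, 9, 10, 11}.
From 4: component {4}.
That's 2 components.

2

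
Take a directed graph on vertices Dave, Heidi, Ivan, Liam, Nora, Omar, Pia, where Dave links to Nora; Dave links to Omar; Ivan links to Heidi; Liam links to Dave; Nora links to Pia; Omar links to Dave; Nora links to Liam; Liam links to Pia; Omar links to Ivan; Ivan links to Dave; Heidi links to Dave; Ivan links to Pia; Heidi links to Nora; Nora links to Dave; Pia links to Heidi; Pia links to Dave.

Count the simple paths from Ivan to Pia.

Ivan→Dave→Nora→Liam→Pia
Ivan→Dave→Nora→Pia
Ivan→Heidi→Dave→Nora→Liam→Pia
Ivan→Heidi→Dave→Nora→Pia
Ivan→Heidi→Nora→Liam→Pia
Ivan→Heidi→Nora→Pia
Ivan→Pia

7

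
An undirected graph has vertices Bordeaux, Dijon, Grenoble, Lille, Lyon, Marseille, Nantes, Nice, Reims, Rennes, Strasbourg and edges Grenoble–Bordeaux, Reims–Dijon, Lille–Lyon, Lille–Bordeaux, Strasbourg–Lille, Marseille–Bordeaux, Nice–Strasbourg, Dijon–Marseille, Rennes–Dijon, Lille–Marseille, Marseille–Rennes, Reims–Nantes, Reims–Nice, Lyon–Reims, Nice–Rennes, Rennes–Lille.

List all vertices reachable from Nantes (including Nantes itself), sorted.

Bordeaux, Dijon, Grenoble, Lille, Lyon, Marseille, Nantes, Nice, Reims, Rennes, Strasbourg

Start at Nantes.
Its neighbours: Reims.
Then their neighbours: Dijon, Lyon, Nice.
Then next layer: Lille, Marseille, Rennes, Strasbourg.
Then next layer: Bordeaux.
Then next layer: Grenoble.
Every vertex is now reached.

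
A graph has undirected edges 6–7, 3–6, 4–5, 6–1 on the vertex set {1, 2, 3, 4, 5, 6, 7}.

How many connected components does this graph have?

3

From 1: component {1, 3, 6, 7}.
From 2: component {2}.
From 4: component {4, 5}.
That's 3 components.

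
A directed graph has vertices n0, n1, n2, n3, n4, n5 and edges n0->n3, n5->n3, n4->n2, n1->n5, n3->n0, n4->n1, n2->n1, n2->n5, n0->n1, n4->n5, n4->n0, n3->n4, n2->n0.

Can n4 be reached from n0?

Explore from n0.
Distance 1: reach n1, n3.
Distance 2: reach n4, n5.
Found n4.

Yes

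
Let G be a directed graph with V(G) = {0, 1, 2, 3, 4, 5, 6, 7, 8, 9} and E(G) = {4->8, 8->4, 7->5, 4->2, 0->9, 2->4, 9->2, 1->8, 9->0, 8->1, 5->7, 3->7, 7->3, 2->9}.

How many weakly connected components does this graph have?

3

From 0: component {0, 1, 2, 4, 8, 9}.
From 3: component {3, 5, 7}.
From 6: component {6}.
That's 3 components.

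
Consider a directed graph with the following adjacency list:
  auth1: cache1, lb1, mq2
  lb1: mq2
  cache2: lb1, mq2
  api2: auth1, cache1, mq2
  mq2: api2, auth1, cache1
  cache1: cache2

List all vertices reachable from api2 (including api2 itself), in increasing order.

Start at api2.
Its neighbours: auth1, cache1, mq2.
Then their neighbours: cache2, lb1.
Every vertex is now reached.

api2, auth1, cache1, cache2, lb1, mq2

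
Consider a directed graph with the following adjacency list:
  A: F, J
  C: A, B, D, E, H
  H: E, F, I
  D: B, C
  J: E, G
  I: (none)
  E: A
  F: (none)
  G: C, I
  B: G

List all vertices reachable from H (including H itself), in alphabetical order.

Start at H.
Its neighbours: E, F, I.
Then their neighbours: A.
Then next layer: J.
Then next layer: G.
Then next layer: C.
Then next layer: B, D.
Every vertex is now reached.

A, B, C, D, E, F, G, H, I, J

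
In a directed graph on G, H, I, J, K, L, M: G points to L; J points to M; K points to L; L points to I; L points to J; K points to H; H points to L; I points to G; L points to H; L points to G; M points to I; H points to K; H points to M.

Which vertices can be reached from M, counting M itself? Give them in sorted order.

Start at M.
Its neighbours: I.
Then their neighbours: G.
Then next layer: L.
Then next layer: H, J.
Then next layer: K.
Every vertex is now reached.

G, H, I, J, K, L, M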